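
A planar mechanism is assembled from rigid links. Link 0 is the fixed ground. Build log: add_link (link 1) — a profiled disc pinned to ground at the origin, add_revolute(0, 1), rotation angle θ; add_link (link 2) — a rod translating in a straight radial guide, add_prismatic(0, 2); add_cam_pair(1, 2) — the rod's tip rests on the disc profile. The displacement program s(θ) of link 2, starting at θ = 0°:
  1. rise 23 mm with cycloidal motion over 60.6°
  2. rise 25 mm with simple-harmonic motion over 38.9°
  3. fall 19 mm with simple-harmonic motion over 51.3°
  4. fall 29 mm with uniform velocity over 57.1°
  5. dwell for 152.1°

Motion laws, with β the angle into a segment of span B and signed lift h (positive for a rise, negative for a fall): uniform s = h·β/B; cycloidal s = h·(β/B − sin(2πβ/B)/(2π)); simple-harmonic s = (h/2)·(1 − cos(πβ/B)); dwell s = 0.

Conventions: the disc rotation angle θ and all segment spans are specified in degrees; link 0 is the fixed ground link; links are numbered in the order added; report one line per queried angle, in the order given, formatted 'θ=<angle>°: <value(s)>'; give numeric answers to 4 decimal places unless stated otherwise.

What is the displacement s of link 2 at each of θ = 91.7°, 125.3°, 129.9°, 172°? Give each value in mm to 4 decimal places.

seg 1 [0°–60.6°] cycloidal, h=23: full span → s += 23 → s = 23.0000
seg 2 [60.6°–99.5°] simple-harmonic, h=25: θ=91.7° here. β=31.1, B=38.9. 25/2·(1 − cos(π·0.7995)) = 22.6008 → s = 45.6008
seg 2 [60.6°–99.5°] simple-harmonic, h=25: full span → s += 25 → s = 48.0000
seg 3 [99.5°–150.8°] simple-harmonic, h=-19: θ=125.3° here. β=25.8, B=51.3. -19/2·(1 − cos(π·0.5029)) = -9.5873 → s = 38.4127
seg 3 [99.5°–150.8°] simple-harmonic, h=-19: θ=129.9° here. β=30.4, B=51.3. -19/2·(1 − cos(π·0.5926)) = -12.2246 → s = 35.7754
seg 3 [99.5°–150.8°] simple-harmonic, h=-19: full span → s += -19 → s = 29.0000
seg 4 [150.8°–207.9°] uniform, h=-29: θ=172° here. β=21.2, B=57.1. -29·21.2/57.1 = -10.7671 → s = 18.2329

θ=91.7°: 45.6008
θ=125.3°: 38.4127
θ=129.9°: 35.7754
θ=172°: 18.2329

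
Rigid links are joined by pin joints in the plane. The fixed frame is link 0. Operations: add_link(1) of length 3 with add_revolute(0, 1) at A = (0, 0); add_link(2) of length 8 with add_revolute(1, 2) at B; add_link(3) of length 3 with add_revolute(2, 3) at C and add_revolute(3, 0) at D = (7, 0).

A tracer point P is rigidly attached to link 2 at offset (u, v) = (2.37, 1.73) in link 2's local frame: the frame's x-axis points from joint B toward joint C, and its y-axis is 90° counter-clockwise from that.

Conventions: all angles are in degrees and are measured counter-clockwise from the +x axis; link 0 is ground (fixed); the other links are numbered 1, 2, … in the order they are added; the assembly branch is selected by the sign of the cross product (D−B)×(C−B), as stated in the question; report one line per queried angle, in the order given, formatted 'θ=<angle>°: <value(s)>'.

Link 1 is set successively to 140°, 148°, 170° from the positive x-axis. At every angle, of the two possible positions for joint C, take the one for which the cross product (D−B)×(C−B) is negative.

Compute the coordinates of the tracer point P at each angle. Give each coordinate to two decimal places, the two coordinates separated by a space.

A=(0,0), D=(7.00,0)
θ=140°: B = A + 3.00·(cos140°, sin140°) = (-2.2981, 1.9284)
θ=140°: |BD| = 9.4960
θ=140°: circle(B,8.00) ∩ circle(D,3.00): a=7.6440, h=2.3601
θ=140°:   candidates: C₊=(5.6658,2.6870) cross=22.411; C₋=(4.7073,-1.9348) cross=-22.411
θ=140°:   branch - wants cross < 0 → take C=(4.7073,-1.9348) (cross=-22.411)
θ=140°: ex = (C−B)/|BC| = (0.8757,-0.4829); ey = (0.4829,0.8757)
θ=140°: P = B + 2.37·ex + 1.73·ey = (0.6126,2.2988)
θ=148°: B = A + 3.00·(cos148°, sin148°) = (-2.5441, 1.5898)
θ=148°: |BD| = 9.6756
θ=148°: circle(B,8.00) ∩ circle(D,3.00): a=7.6800, h=2.2400
θ=148°:   candidates: C₊=(5.3995,2.5374) cross=21.673; C₋=(4.6635,-1.8816) cross=-21.673
θ=148°:   branch - wants cross < 0 → take C=(4.6635,-1.8816) (cross=-21.673)
θ=148°: ex = (C−B)/|BC| = (0.9009,-0.4339); ey = (0.4339,0.9009)
θ=148°: P = B + 2.37·ex + 1.73·ey = (0.3418,2.1200)
θ=170°: B = A + 3.00·(cos170°, sin170°) = (-2.9544, 0.5209)
θ=170°: |BD| = 9.9680
θ=170°: circle(B,8.00) ∩ circle(D,3.00): a=7.7428, h=2.0121
θ=170°:   candidates: C₊=(4.8830,2.1256) cross=20.056; C₋=(4.6727,-1.8930) cross=-20.056
θ=170°:   branch - wants cross < 0 → take C=(4.6727,-1.8930) (cross=-20.056)
θ=170°: ex = (C−B)/|BC| = (0.9534,-0.3017); ey = (0.3017,0.9534)
θ=170°: P = B + 2.37·ex + 1.73·ey = (-0.1729,1.4552)

θ=140°: 0.61 2.30
θ=148°: 0.34 2.12
θ=170°: -0.17 1.46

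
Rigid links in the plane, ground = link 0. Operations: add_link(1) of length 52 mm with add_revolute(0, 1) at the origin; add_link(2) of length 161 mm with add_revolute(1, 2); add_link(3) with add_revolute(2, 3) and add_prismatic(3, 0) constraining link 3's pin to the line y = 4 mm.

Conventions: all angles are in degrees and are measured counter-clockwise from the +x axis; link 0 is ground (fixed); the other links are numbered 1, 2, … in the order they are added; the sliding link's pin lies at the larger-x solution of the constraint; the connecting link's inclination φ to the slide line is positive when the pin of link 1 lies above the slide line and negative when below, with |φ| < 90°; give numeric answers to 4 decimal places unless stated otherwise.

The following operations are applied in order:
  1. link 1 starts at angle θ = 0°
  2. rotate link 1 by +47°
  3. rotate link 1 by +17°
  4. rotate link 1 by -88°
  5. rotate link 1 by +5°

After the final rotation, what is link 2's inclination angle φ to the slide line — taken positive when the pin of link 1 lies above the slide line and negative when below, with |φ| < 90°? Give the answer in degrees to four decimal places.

geometry: r = 52 mm, L = 161 mm, e = 4 mm; θ starts at 0°
rotate link 1 by +47°: θ ← 0° +47° = 47°
rotate link 1 by +17°: θ ← 47° +17° = 64°
rotate link 1 by -88°: θ ← 64° -88° = -24°
rotate link 1 by +5°: θ ← -24° +5° = -19°
h = r sin θ − e = -16.929544 − 4 = -20.929544
sin φ = h / L = -20.929544 / 161 = -0.12999717
φ = arcsin(-0.12999717) = -7.469429°

-7.4694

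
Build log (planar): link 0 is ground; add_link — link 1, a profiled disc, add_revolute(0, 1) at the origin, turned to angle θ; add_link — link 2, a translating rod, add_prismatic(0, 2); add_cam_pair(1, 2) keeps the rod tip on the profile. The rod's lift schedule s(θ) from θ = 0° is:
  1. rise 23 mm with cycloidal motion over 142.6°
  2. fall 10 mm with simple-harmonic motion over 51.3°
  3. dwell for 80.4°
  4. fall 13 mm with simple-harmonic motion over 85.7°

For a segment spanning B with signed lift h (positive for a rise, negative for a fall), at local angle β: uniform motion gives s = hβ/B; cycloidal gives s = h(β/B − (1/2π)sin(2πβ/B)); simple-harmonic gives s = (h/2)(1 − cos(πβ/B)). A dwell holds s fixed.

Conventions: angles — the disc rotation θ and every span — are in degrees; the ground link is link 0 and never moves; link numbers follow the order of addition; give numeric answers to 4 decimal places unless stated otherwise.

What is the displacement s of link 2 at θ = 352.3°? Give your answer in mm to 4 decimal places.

seg 1 [0°–142.6°] cycloidal, h=23: full span → s += 23 → s = 23.0000
seg 2 [142.6°–193.9°] simple-harmonic, h=-10: full span → s += -10 → s = 13.0000
seg 3 [193.9°–274.3°] dwell: s stays 13.0000
seg 4 [274.3°–360°] simple-harmonic, h=-13: θ=352.3° here. β=78, B=85.7. -13/2·(1 − cos(π·0.9102)) = -12.7428 → s = 0.2572

0.2572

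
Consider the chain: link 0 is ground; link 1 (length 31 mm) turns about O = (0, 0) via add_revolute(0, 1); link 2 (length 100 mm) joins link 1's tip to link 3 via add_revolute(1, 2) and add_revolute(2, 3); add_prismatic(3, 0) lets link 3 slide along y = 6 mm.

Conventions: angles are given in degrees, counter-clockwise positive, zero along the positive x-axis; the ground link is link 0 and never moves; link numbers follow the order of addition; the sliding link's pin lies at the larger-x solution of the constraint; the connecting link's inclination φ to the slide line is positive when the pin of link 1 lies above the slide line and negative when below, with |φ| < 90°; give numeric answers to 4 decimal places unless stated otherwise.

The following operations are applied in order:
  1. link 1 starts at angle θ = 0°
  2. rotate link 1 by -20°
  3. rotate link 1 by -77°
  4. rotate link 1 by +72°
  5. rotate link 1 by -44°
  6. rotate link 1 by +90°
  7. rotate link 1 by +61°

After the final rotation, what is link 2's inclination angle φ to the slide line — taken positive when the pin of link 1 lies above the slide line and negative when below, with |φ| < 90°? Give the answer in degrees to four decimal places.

geometry: r = 31 mm, L = 100 mm, e = 6 mm; θ starts at 0°
rotate link 1 by -20°: θ ← 0° -20° = -20°
rotate link 1 by -77°: θ ← -20° -77° = -97°
rotate link 1 by +72°: θ ← -97° +72° = -25°
rotate link 1 by -44°: θ ← -25° -44° = -69°
rotate link 1 by +90°: θ ← -69° +90° = 21°
rotate link 1 by +61°: θ ← 21° +61° = 82°
h = r sin θ − e = 30.698310 − 6 = 24.698310
sin φ = h / L = 24.698310 / 100 = 0.24698310
φ = arcsin(0.24698310) = 14.299059°

14.2991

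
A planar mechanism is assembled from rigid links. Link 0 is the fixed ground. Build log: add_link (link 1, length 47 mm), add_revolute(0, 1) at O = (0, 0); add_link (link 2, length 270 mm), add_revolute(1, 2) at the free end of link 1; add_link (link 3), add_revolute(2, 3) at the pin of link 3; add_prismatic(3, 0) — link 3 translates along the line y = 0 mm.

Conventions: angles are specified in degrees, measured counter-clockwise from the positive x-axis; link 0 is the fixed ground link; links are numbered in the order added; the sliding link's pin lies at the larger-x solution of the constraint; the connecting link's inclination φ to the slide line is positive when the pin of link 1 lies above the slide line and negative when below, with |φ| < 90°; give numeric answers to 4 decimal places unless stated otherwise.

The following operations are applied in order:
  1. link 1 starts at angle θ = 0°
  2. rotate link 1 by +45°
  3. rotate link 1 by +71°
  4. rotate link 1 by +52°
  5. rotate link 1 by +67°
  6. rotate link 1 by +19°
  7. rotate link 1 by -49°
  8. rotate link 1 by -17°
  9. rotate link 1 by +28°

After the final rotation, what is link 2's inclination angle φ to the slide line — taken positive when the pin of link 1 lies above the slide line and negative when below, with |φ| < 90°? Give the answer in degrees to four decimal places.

geometry: r = 47 mm, L = 270 mm, e = 0 mm; θ starts at 0°
rotate link 1 by +45°: θ ← 0° +45° = 45°
rotate link 1 by +71°: θ ← 45° +71° = 116°
rotate link 1 by +52°: θ ← 116° +52° = 168°
rotate link 1 by +67°: θ ← 168° +67° = 235°
rotate link 1 by +19°: θ ← 235° +19° = 254°
rotate link 1 by -49°: θ ← 254° -49° = 205°
rotate link 1 by -17°: θ ← 205° -17° = 188°
rotate link 1 by +28°: θ ← 188° +28° = 216°
h = r sin θ − e = -27.625907 − 0 = -27.625907
sin φ = h / L = -27.625907 / 270 = -0.10231817
φ = arcsin(-0.10231817) = -5.872677°

-5.8727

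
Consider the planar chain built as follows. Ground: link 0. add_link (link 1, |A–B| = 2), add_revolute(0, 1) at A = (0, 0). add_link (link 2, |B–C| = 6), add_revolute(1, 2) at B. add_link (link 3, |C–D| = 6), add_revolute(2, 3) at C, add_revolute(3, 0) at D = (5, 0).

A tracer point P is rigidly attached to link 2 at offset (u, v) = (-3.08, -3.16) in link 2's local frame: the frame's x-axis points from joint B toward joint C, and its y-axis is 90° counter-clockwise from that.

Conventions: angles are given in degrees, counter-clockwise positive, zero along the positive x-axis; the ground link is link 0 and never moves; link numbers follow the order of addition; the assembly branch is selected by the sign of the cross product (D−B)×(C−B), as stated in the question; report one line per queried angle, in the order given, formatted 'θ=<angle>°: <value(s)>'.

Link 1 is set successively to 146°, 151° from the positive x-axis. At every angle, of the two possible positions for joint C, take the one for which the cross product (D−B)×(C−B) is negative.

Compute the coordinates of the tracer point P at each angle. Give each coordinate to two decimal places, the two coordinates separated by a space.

A=(0,0), D=(5.00,0)
θ=146°: B = A + 2.00·(cos146°, sin146°) = (-1.6581, 1.1184)
θ=146°: |BD| = 6.7514
θ=146°: circle(B,6.00) ∩ circle(D,6.00): a=3.3757, h=4.9603
θ=146°:   candidates: C₊=(2.4927,5.4510) cross=33.489; C₋=(0.8493,-4.3326) cross=-33.489
θ=146°:   branch - wants cross < 0 → take C=(0.8493,-4.3326) (cross=-33.489)
θ=146°: ex = (C−B)/|BC| = (0.4179,-0.9085); ey = (0.9085,0.4179)
θ=146°: P = B + -3.08·ex + -3.16·ey = (-5.8160,2.5960)
θ=151°: B = A + 2.00·(cos151°, sin151°) = (-1.7492, 0.9696)
θ=151°: |BD| = 6.8185
θ=151°: circle(B,6.00) ∩ circle(D,6.00): a=3.4093, h=4.9373
θ=151°:   candidates: C₊=(2.3275,5.3719) cross=33.665; C₋=(0.9233,-4.4023) cross=-33.665
θ=151°:   branch - wants cross < 0 → take C=(0.9233,-4.4023) (cross=-33.665)
θ=151°: ex = (C−B)/|BC| = (0.4454,-0.8953); ey = (0.8953,0.4454)
θ=151°: P = B + -3.08·ex + -3.16·ey = (-5.9503,2.3197)

θ=146°: -5.82 2.60
θ=151°: -5.95 2.32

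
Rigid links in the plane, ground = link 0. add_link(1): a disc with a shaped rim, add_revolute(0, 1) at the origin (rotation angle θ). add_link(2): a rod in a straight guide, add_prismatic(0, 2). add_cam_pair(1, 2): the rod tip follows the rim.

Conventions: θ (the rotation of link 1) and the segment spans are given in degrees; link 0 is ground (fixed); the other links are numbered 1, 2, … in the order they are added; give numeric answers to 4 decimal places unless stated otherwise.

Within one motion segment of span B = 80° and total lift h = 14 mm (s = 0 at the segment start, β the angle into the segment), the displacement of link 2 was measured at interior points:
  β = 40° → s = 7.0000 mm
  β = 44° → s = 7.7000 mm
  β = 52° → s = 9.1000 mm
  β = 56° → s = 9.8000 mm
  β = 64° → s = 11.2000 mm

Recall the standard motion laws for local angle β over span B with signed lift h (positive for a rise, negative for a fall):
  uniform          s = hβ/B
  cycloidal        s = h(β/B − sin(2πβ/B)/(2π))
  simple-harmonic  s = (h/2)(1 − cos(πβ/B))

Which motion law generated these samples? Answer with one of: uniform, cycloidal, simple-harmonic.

candidates at β/B = r: uniform s = h·r (linear in β); cycloidal s = h·(r − sin(2πr)/(2π)); simple-harmonic s = (h/2)(1 − cos(πr))
β=40°: printed 7.0000 | uniform 7.0000, cycloidal 7.0000, simple-harmonic 7.0000
β=44°: printed 7.7000 | uniform 7.7000, cycloidal 8.3885, simple-harmonic 8.0950
β=52°: printed 9.1000 | uniform 9.1000, cycloidal 10.9026, simple-harmonic 10.1779
β=56°: printed 9.8000 | uniform 9.8000, cycloidal 11.9191, simple-harmonic 11.1145
β=64°: printed 11.2000 | uniform 11.2000, cycloidal 13.3191, simple-harmonic 12.6631
only one law matches every sample → uniform

uniform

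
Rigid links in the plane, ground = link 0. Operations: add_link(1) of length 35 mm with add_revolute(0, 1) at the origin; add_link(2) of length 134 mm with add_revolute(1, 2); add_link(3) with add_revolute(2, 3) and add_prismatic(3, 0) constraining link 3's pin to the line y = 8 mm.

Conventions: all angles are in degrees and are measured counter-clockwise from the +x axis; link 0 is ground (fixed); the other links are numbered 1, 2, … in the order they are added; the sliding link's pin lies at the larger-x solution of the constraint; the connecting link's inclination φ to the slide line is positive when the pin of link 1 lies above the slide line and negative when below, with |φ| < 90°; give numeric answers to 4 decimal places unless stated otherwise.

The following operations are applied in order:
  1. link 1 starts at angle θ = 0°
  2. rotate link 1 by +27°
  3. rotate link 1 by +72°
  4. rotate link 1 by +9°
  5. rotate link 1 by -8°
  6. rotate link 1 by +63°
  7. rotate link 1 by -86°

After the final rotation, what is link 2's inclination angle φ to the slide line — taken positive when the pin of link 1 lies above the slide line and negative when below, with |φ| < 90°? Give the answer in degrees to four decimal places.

geometry: r = 35 mm, L = 134 mm, e = 8 mm; θ starts at 0°
rotate link 1 by +27°: θ ← 0° +27° = 27°
rotate link 1 by +72°: θ ← 27° +72° = 99°
rotate link 1 by +9°: θ ← 99° +9° = 108°
rotate link 1 by -8°: θ ← 108° -8° = 100°
rotate link 1 by +63°: θ ← 100° +63° = 163°
rotate link 1 by -86°: θ ← 163° -86° = 77°
h = r sin θ − e = 34.102952 − 8 = 26.102952
sin φ = h / L = 26.102952 / 134 = 0.19479815
φ = arcsin(0.19479815) = 11.232932°

11.2329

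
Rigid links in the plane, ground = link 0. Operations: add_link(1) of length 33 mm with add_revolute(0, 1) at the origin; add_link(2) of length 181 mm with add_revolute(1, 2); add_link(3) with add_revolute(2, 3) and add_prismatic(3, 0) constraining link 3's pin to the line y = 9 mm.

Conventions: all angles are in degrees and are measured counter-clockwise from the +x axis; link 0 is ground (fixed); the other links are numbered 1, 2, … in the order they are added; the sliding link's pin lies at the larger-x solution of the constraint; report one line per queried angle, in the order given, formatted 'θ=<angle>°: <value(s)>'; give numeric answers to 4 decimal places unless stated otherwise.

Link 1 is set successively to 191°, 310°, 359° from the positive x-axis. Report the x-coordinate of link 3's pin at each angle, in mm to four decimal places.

geometry: r = 33 mm, L = 181 mm, e = 9 mm
θ=191°: crank pin P = (r cos θ, r sin θ) = (-32.393697, -6.296697)
θ=191°: h = r sin θ − e = -6.296697 − 9 = -15.296697
θ=191°: x = r cos θ + √(L² − h²) = -32.393697 + 180.352463 = 147.958766
θ=310°: crank pin P = (r cos θ, r sin θ) = (21.211991, -25.279467)
θ=310°: h = r sin θ − e = -25.279467 − 9 = -34.279467
θ=310°: x = r cos θ + √(L² − h²) = 21.211991 + 177.724276 = 198.936267
θ=359°: crank pin P = (r cos θ, r sin θ) = (32.994974, -0.575929)
θ=359°: h = r sin θ − e = -0.575929 − 9 = -9.575929
θ=359°: x = r cos θ + √(L² − h²) = 32.994974 + 180.746512 = 213.741486

θ=191°: 147.9588
θ=310°: 198.9363
θ=359°: 213.7415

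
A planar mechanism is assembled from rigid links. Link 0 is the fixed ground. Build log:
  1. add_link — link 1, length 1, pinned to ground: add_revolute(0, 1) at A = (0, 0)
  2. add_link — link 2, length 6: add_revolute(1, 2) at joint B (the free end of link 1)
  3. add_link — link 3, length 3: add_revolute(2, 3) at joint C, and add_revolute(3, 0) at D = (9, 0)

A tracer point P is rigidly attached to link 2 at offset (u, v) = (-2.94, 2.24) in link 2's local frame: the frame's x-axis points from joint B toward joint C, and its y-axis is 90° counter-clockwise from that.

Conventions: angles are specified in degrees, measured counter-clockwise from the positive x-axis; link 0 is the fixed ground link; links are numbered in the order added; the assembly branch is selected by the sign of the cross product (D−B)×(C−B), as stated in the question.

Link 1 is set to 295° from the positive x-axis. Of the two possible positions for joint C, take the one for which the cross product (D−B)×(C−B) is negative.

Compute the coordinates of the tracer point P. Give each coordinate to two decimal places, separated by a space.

A=(0,0), D=(9.00,0)
B = A + 1.00·(cos295°, sin295°) = (0.4226, -0.9063)
|BD| = 8.6251
circle(B,6.00) ∩ circle(D,3.00): a=5.8778, h=1.2050
  candidates: C₊=(6.1412,0.9096) cross=10.393; C₋=(6.3945,-1.4870) cross=-10.393
  branch - wants cross < 0 → take C=(6.3945,-1.4870) (cross=-10.393)
ex = (C−B)/|BC| = (0.9953,-0.0968); ey = (0.0968,0.9953)
P = B + -2.94·ex + 2.24·ey = (-2.2868,1.6077)

-2.29 1.61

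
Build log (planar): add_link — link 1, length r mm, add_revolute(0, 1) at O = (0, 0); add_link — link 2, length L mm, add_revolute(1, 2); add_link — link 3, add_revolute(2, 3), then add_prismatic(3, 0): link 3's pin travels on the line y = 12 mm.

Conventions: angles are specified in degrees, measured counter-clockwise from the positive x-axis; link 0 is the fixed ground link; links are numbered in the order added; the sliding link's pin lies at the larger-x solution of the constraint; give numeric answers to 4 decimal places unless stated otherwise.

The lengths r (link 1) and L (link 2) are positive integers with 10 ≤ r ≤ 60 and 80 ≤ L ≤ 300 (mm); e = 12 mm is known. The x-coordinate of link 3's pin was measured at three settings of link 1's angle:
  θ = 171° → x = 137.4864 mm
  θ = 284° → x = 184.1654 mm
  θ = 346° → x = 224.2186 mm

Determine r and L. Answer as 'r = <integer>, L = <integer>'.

constraint per measurement: (x − r cos θ)² + (r sin θ − e)² = L²
subtracting the θ₁ and θ₂ equations cancels the r² and L² terms:
r = (x₁² − x₂²) / (2[(x₁cos θ₁ + e sin θ₁) − (x₂cos θ₂ + e sin θ₂)]) = 45.0000 → r = 45
L² = (x₁ − r cos θ₁)² + (r sin θ₁ − e)² = 33123.9952 → L = 182.0000 → L = 182
check at θ₃=346°: x = 224.2186 (printed 224.2186) ✓

r = 45, L = 182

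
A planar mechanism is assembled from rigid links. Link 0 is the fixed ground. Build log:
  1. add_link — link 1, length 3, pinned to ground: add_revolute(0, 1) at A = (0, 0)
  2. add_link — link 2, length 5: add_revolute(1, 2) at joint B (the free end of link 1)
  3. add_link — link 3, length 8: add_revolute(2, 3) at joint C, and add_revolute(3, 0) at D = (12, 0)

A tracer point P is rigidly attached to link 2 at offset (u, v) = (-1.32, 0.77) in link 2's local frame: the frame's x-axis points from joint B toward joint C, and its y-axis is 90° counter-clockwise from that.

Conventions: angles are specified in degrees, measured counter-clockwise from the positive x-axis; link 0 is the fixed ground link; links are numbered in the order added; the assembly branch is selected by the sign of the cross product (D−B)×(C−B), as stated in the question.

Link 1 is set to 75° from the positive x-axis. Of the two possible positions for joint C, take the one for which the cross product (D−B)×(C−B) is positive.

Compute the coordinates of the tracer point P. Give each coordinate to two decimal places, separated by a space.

A=(0,0), D=(12.00,0)
B = A + 3.00·(cos75°, sin75°) = (0.7765, 2.8978)
|BD| = 11.5916
circle(B,5.00) ∩ circle(D,8.00): a=4.1135, h=2.8423
  candidates: C₊=(5.4699,4.6215) cross=32.947; C₋=(4.0488,-0.8826) cross=-32.947
  branch + wants cross > 0 → take C=(5.4699,4.6215) (cross=32.947)
ex = (C−B)/|BC| = (0.9387,0.3447); ey = (-0.3447,0.9387)
P = B + -1.32·ex + 0.77·ey = (-0.7281,3.1655)

-0.73 3.17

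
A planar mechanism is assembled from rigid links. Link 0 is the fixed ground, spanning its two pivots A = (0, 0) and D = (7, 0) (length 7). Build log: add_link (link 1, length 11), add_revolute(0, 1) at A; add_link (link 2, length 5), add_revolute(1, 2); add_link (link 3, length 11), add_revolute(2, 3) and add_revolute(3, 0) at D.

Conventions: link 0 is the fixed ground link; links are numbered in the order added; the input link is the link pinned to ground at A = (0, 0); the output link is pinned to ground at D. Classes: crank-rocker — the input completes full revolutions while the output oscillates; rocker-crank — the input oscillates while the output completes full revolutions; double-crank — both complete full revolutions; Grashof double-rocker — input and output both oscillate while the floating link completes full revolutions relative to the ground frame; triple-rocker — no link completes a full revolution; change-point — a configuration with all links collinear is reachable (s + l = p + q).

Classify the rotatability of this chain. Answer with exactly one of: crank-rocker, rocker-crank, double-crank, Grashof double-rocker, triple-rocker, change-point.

lengths: ground=7, input=11, coupler=5, output=11
sorted: s=5 (shortest), l=11 (longest), p+q=18
s + l = 16 vs p + q = 18
s + l < p + q (Grashof) with shortest = coupler link → Grashof double-rocker

Grashof double-rocker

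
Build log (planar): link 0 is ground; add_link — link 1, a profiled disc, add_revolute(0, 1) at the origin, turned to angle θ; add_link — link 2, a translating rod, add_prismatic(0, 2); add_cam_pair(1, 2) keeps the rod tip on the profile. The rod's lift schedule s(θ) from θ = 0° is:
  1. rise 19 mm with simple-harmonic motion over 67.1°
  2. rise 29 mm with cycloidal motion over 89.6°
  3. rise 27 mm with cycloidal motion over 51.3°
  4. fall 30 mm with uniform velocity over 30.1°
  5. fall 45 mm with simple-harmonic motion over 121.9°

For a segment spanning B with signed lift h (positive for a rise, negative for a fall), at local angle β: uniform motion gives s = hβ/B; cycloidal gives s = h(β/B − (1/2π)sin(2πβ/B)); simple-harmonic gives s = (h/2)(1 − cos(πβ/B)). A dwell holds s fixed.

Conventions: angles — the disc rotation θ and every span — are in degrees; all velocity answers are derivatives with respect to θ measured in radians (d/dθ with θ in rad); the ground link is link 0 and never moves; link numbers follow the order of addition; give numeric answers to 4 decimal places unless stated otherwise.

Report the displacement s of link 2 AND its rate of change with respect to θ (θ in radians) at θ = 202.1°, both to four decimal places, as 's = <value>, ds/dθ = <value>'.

seg 1 [0°–67.1°] simple-harmonic, h=19: full span → s += 19 → s = 19.0000
seg 2 [67.1°–156.7°] cycloidal, h=29: full span → s += 29 → s = 48.0000
seg 3 [156.7°–208°] cycloidal, h=27: θ=202.1° here. β=45.4, B=51.3. 27·(0.8850 − sin(2π·0.8850)/(2π)) = 26.7367 → s = 74.7367
velocity in seg [156.7°–208°] (cycloidal), θ in radians: β = 45.4° = 0.7924 rad, B = 51.3° = 0.8954 rad; ds/dθ = (h/B)(1 − cos(2πβ/B)) = (27/0.8954)(1 − cos(2π·0.8850)) = 7.536790 mm/rad

s = 74.7367, ds/dθ = 7.5368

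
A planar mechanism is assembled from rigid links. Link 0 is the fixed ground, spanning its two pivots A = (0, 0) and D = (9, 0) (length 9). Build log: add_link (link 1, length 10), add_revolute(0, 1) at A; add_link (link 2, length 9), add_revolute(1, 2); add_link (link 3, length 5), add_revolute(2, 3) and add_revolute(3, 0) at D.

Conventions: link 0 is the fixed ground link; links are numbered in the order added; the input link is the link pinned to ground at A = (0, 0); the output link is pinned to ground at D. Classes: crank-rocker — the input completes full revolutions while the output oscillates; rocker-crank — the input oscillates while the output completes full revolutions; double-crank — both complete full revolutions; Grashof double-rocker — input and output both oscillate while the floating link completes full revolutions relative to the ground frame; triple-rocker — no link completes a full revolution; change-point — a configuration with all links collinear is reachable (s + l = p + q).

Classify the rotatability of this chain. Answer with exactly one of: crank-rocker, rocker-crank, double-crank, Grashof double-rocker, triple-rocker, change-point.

lengths: ground=9, input=10, coupler=9, output=5
sorted: s=5 (shortest), l=10 (longest), p+q=18
s + l = 15 vs p + q = 18
s + l < p + q (Grashof) with shortest = output link → rocker-crank

rocker-crank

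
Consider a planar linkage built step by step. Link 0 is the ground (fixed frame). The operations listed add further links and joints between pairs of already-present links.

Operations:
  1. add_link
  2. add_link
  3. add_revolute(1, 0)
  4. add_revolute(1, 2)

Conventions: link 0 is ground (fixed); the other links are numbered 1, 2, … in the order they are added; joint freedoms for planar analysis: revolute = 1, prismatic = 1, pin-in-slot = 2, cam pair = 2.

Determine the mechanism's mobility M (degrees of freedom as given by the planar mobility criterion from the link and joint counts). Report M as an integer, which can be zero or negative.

L=1 J1=0 J2=0
add link → L=2 J1=0 J2=0
add link → L=3 J1=0 J2=0
R@1,0 dof=1 J1 → L=3 J1=1 J2=0
R@1,2 dof=1 J1 → L=3 J1=2 J2=0
M=3(L−1)−2J1−J2=3·2−2·2−0=2

M = 2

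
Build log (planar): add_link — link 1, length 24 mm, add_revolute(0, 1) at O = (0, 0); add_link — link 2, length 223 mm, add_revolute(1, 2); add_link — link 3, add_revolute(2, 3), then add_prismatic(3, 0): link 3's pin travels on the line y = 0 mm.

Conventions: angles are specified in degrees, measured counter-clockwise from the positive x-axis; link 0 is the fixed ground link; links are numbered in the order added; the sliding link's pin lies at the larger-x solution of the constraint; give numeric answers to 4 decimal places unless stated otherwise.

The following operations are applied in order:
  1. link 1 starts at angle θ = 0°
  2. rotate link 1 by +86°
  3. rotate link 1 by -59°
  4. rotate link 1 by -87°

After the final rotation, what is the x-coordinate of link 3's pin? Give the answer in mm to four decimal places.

geometry: r = 24 mm, L = 223 mm, e = 0 mm; θ starts at 0°
rotate link 1 by +86°: θ ← 0° +86° = 86°
rotate link 1 by -59°: θ ← 86° -59° = 27°
rotate link 1 by -87°: θ ← 27° -87° = -60°
crank pin P = (r cos θ, r sin θ) = (12.000000, -20.784610)
h = r sin θ − e = -20.784610 − 0 = -20.784610
x = r cos θ + √(L² − h²) = 12.000000 + 222.029277 = 234.029277

234.0293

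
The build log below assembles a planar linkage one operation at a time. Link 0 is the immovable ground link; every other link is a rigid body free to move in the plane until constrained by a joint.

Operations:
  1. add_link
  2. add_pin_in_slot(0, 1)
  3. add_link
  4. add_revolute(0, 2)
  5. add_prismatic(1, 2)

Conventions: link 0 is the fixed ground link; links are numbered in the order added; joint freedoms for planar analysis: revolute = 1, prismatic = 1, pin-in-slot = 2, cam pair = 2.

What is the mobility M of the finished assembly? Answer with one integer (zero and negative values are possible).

L=1 J1=0 J2=0
add link → L=2 J1=0 J2=0
PS@0,1 dof=2 J2 → L=2 J1=0 J2=1
add link → L=3 J1=0 J2=1
R@0,2 dof=1 J1 → L=3 J1=1 J2=1
P@1,2 dof=1 J1 → L=3 J1=2 J2=1
M=3(L−1)−2J1−J2=3·2−2·2−1=1

M = 1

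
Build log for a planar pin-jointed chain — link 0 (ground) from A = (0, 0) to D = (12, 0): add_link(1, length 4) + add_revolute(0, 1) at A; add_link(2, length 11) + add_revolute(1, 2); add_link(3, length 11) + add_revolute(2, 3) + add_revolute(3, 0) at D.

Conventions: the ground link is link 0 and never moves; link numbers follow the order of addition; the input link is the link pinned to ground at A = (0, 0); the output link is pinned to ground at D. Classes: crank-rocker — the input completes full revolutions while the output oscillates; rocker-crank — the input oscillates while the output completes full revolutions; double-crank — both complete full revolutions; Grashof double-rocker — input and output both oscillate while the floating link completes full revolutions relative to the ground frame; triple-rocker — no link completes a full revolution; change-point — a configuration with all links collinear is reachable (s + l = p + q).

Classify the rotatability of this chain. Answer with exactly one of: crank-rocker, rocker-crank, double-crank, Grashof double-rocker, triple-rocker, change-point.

lengths: ground=12, input=4, coupler=11, output=11
sorted: s=4 (shortest), l=12 (longest), p+q=22
s + l = 16 vs p + q = 22
s + l < p + q (Grashof) with shortest = input link → crank-rocker

crank-rocker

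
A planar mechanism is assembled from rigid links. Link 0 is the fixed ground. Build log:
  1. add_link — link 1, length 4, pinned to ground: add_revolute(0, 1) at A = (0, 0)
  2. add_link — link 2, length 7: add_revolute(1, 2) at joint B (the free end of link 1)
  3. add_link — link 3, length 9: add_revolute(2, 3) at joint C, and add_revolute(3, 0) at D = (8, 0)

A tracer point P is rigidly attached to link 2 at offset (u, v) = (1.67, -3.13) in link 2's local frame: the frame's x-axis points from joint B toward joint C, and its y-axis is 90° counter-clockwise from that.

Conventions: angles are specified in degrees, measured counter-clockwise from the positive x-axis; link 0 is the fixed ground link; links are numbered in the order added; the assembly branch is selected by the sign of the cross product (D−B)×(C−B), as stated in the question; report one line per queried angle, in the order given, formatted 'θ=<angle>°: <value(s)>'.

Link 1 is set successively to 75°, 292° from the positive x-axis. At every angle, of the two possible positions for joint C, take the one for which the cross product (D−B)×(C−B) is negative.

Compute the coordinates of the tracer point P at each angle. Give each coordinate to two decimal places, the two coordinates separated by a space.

A=(0,0), D=(8.00,0)
θ=75°: B = A + 4.00·(cos75°, sin75°) = (1.0353, 3.8637)
θ=75°: |BD| = 7.9646
θ=75°: circle(B,7.00) ∩ circle(D,9.00): a=1.9734, h=6.7161
θ=75°:   candidates: C₊=(6.0190,8.7793) cross=53.491; C₋=(-0.4970,-2.9665) cross=-53.491
θ=75°:   branch - wants cross < 0 → take C=(-0.4970,-2.9665) (cross=-53.491)
θ=75°: ex = (C−B)/|BC| = (-0.2189,-0.9757); ey = (0.9757,-0.2189)
θ=75°: P = B + 1.67·ex + -3.13·ey = (-2.3844,2.9194)
θ=292°: B = A + 4.00·(cos292°, sin292°) = (1.4984, -3.7087)
θ=292°: |BD| = 7.4850
θ=292°: circle(B,7.00) ∩ circle(D,9.00): a=1.6049, h=6.8135
θ=292°:   candidates: C₊=(-0.4836,3.0048) cross=50.999; C₋=(6.2685,-8.8319) cross=-50.999
θ=292°:   branch - wants cross < 0 → take C=(6.2685,-8.8319) (cross=-50.999)
θ=292°: ex = (C−B)/|BC| = (0.6814,-0.7319); ey = (0.7319,0.6814)
θ=292°: P = B + 1.67·ex + -3.13·ey = (0.3457,-7.0639)

θ=75°: -2.38 2.92
θ=292°: 0.35 -7.06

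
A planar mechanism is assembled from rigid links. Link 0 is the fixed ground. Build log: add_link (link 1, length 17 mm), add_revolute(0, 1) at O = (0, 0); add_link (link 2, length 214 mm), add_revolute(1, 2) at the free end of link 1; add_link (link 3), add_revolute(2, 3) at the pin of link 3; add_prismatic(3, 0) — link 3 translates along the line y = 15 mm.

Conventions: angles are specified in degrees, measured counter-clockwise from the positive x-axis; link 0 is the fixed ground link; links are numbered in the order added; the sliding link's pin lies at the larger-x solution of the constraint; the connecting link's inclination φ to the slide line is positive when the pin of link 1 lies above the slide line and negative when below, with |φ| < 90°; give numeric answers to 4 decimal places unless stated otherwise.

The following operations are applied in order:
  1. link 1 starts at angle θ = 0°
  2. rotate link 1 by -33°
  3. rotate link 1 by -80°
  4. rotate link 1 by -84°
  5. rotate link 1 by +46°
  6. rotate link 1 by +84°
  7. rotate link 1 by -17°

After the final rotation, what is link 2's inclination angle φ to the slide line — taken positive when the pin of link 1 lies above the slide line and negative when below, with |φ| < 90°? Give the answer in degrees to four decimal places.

geometry: r = 17 mm, L = 214 mm, e = 15 mm; θ starts at 0°
rotate link 1 by -33°: θ ← 0° -33° = -33°
rotate link 1 by -80°: θ ← -33° -80° = -113°
rotate link 1 by -84°: θ ← -113° -84° = -197°
rotate link 1 by +46°: θ ← -197° +46° = -151°
rotate link 1 by +84°: θ ← -151° +84° = -67°
rotate link 1 by -17°: θ ← -67° -17° = -84°
h = r sin θ − e = -16.906872 − 15 = -31.906872
sin φ = h / L = -31.906872 / 214 = -0.14909753
φ = arcsin(-0.14909753) = -8.574631°

-8.5746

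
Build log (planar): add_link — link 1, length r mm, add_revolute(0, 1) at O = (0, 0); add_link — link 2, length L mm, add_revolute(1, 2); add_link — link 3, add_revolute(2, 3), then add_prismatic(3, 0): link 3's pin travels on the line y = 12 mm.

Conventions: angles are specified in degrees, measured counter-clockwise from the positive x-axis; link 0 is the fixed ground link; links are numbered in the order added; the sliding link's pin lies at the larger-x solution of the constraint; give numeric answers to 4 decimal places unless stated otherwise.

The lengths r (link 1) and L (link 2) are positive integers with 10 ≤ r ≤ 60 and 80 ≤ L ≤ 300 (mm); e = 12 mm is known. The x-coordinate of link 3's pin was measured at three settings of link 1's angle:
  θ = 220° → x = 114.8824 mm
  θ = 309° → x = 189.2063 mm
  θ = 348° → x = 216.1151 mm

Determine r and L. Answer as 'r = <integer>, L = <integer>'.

constraint per measurement: (x − r cos θ)² + (r sin θ − e)² = L²
subtracting the θ₁ and θ₂ equations cancels the r² and L² terms:
r = (x₁² − x₂²) / (2[(x₁cos θ₁ + e sin θ₁) − (x₂cos θ₂ + e sin θ₂)]) = 55.0000 → r = 55
L² = (x₁ − r cos θ₁)² + (r sin θ₁ − e)² = 26895.9981 → L = 164.0000 → L = 164
check at θ₃=348°: x = 216.1151 (printed 216.1151) ✓

r = 55, L = 164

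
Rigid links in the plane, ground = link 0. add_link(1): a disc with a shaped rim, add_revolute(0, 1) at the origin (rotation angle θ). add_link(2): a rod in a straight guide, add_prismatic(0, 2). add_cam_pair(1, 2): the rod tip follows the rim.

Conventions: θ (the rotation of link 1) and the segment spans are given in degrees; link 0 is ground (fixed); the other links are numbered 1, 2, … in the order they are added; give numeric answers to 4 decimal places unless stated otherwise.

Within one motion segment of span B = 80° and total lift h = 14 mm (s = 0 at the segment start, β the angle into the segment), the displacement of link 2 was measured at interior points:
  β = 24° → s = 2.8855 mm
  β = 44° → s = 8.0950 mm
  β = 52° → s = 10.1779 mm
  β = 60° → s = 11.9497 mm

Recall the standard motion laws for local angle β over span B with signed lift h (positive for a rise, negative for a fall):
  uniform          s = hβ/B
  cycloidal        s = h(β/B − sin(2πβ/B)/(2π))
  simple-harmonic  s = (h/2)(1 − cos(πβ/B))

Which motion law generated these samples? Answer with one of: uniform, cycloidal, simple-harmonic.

candidates at β/B = r: uniform s = h·r (linear in β); cycloidal s = h·(r − sin(2πr)/(2π)); simple-harmonic s = (h/2)(1 − cos(πr))
β=24°: printed 2.8855 | uniform 4.2000, cycloidal 2.0809, simple-harmonic 2.8855
β=44°: printed 8.0950 | uniform 7.7000, cycloidal 8.3885, simple-harmonic 8.0950
β=52°: printed 10.1779 | uniform 9.1000, cycloidal 10.9026, simple-harmonic 10.1779
β=60°: printed 11.9497 | uniform 10.5000, cycloidal 12.7282, simple-harmonic 11.9497
only one law matches every sample → simple-harmonic

simple-harmonic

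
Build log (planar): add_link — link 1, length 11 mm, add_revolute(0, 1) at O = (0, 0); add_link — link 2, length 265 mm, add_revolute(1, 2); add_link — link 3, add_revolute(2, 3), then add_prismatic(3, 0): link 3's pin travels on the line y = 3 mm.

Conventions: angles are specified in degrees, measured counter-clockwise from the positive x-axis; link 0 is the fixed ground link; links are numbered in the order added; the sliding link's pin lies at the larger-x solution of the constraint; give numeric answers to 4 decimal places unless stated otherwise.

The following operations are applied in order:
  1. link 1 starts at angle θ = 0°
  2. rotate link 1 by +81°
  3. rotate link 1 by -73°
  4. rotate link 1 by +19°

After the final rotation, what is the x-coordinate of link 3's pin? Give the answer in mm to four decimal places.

geometry: r = 11 mm, L = 265 mm, e = 3 mm; θ starts at 0°
rotate link 1 by +81°: θ ← 0° +81° = 81°
rotate link 1 by -73°: θ ← 81° -73° = 8°
rotate link 1 by +19°: θ ← 8° +19° = 27°
crank pin P = (r cos θ, r sin θ) = (9.801072, 4.993895)
h = r sin θ − e = 4.993895 − 3 = 1.993895
x = r cos θ + √(L² − h²) = 9.801072 + 264.992499 = 274.793570

274.7936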